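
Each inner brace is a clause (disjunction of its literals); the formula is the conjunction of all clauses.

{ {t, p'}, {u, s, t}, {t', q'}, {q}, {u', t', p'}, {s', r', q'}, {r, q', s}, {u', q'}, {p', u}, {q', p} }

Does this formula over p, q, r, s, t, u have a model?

(q) alone gives q = 1.
(t') alone gives t = 0.
(p') alone gives p = 0.
That conflicts with the unit clause (p).
No assignment satisfies every clause.

No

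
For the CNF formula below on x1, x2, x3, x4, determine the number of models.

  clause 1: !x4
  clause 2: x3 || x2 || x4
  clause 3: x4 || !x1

There are 2^4 = 16 truth assignments over (x1, x2, x3, x4).
Check each against the 3 clauses (columns in the order x1, x2, x3, x4):
  F F F F  ✗ fails (x3 || x2 || x4)
  F F F T  ✗ fails (!x4)
  F F T F  ✓ satisfies all
  F F T T  ✗ fails (!x4)
  F T F F  ✓ satisfies all
  F T F T  ✗ fails (!x4)
  F T T F  ✓ satisfies all
  F T T T  ✗ fails (!x4)
  T F F F  ✗ fails (x3 || x2 || x4)
  T F F T  ✗ fails (!x4)
  T F T F  ✗ fails (x4 || !x1)
  T F T T  ✗ fails (!x4)
  T T F F  ✗ fails (x4 || !x1)
  T T F T  ✗ fails (!x4)
  T T T F  ✗ fails (x4 || !x1)
  T T T T  ✗ fails (!x4)
3 of the 16 rows are models.

3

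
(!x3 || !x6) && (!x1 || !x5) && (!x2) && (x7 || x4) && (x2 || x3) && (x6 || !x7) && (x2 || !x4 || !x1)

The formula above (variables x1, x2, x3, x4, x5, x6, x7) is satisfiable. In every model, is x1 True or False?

False

Suppose x1 = true.
(!x5) alone gives x5 = false.
(!x2) alone gives x2 = false.
(x3) alone gives x3 = true.
(!x6) alone gives x6 = false.
(!x7) alone gives x7 = false.
(x4) alone gives x4 = true.
Now (!x4) is unsatisfied and unit — conflict.
So every satisfying assignment has x1 = False.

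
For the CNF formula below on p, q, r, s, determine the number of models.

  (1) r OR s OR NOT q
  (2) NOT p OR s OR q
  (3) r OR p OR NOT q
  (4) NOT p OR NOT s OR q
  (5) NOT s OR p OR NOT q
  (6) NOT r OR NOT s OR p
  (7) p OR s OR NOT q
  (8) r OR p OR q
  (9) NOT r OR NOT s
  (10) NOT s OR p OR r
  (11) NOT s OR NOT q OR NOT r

There are 2^4 = 16 truth assignments over (p, q, r, s).
Check each against the 11 clauses (columns in the order p, q, r, s):
  F F F F  ✗ fails (r OR p OR q)
  F F F T  ✗ fails (r OR p OR q)
  F F T F  ✓ satisfies all
  F F T T  ✗ fails (NOT r OR NOT s OR p)
  F T F F  ✗ fails (r OR s OR NOT q)
  F T F T  ✗ fails (r OR p OR NOT q)
  F T T F  ✗ fails (p OR s OR NOT q)
  F T T T  ✗ fails (NOT s OR p OR NOT q)
  T F F F  ✗ fails (NOT p OR s OR q)
  T F F T  ✗ fails (NOT p OR NOT s OR q)
  T F T F  ✗ fails (NOT p OR s OR q)
  T F T T  ✗ fails (NOT p OR NOT s OR q)
  T T F F  ✗ fails (r OR s OR NOT q)
  T T F T  ✓ satisfies all
  T T T F  ✓ satisfies all
  T T T T  ✗ fails (NOT r OR NOT s)
3 of the 16 rows are models.

3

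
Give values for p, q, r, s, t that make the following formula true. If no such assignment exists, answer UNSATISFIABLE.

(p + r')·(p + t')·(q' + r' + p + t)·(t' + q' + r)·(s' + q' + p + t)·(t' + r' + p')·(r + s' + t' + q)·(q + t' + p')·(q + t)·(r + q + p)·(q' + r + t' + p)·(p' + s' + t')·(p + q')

p: 1,  q: 1,  r: 1,  s: 1,  t: 0

Branch on p: set p = 1.
Branch on t: set t = 0.
From the singleton clause (q), q = 1.
No clause remains; r, s are free.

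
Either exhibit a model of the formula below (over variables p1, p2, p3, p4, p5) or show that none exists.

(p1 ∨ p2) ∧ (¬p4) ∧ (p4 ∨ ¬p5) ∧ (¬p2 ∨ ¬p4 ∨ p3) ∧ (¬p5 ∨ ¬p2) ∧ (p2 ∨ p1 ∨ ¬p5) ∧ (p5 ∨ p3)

(¬p4) alone gives p4 = False.
(¬p5) alone gives p5 = False.
(p3) alone gives p3 = True.
Branch on p1: set p1 = False.
(p2) alone gives p2 = True.
Every clause now holds.

p1: False, p2: True, p3: True, p4: False, p5: False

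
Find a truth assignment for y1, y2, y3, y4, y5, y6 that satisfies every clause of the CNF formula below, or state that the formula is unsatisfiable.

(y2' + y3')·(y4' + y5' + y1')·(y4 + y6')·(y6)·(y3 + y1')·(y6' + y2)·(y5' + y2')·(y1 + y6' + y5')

y1: 0, y2: 1, y3: 0, y4: 1, y5: 0, y6: 1

From the singleton clause (y6), y6 = 1.
From the singleton clause (y4), y4 = 1.
From the singleton clause (y2), y2 = 1.
From the singleton clause (y3'), y3 = 0.
From the singleton clause (y1'), y1 = 0.
From the singleton clause (y5'), y5 = 0.
All clauses are satisfied.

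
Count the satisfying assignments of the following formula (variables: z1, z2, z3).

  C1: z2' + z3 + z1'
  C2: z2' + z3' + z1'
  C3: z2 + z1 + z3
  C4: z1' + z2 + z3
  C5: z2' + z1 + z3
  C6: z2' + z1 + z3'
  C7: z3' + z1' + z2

1

There are 2^3 = 8 truth assignments over (z1, z2, z3).
Split on z1. With z1 = 1, the clauses containing z1 are satisfied and z1' drops from the rest; 0 of the 2^2 = 4 assignments to the other variables satisfy what remains.
With z1 = 0, by the same count on the reduced clause set, 1 assignment works.
Total: 0 + 1 = 1.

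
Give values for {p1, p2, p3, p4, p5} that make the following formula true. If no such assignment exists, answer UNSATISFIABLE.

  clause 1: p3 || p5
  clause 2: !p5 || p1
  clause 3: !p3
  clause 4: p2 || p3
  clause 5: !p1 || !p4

p1: true, p2: true, p3: false, p4: false, p5: true

Unit clause (!p3) forces p3 = false.
Unit clause (p5) forces p5 = true.
Unit clause (p1) forces p1 = true.
Unit clause (p2) forces p2 = true.
Unit clause (!p4) forces p4 = false.
This assignment satisfies each clause.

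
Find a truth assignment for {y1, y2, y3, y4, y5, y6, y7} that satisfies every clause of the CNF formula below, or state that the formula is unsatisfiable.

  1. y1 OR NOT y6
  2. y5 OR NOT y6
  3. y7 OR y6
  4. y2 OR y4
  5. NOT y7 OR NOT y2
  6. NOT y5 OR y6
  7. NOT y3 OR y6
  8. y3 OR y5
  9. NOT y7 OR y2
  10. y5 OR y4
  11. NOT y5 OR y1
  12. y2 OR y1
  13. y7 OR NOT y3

Try y1 = true.
Try y5 = true.
(y6) alone gives y6 = true.
Try y2 = true.
(NOT y7) alone gives y7 = false.
(NOT y3) alone gives y3 = false.
All clauses hold; y4 can take either value.

y1 ↦ true,  y2 ↦ true,  y3 ↦ false,  y4 ↦ true,  y5 ↦ true,  y6 ↦ true,  y7 ↦ false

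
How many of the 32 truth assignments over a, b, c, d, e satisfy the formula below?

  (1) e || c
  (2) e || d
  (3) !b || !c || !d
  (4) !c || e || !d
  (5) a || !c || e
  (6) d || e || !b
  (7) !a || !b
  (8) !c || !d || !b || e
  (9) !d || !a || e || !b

There are 2^5 = 32 truth assignments over (a, b, c, d, e).
Split on b. With b = true, the clauses containing b are satisfied and !b drops from the rest; 3 of the 2^4 = 16 assignments to the other variables satisfy what remains.
With b = false, by the same count on the reduced clause set, 8 assignments work.
(One model: a=F, b=F, c=F, d=F, e=T.)
Total: 3 + 8 = 11.

11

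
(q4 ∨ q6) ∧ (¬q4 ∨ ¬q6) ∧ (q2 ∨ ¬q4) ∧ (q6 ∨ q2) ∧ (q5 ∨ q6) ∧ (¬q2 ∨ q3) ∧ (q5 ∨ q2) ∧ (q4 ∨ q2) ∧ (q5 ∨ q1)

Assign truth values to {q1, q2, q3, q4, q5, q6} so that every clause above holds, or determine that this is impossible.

Branch on q4: set q4 = False.
(q6) alone gives q6 = True.
(q2) alone gives q2 = True.
(q3) alone gives q3 = True.
Branch on q5: set q5 = True.
No clause remains; q1 is free.

q1=True; q2=True; q3=True; q4=False; q5=True; q6=True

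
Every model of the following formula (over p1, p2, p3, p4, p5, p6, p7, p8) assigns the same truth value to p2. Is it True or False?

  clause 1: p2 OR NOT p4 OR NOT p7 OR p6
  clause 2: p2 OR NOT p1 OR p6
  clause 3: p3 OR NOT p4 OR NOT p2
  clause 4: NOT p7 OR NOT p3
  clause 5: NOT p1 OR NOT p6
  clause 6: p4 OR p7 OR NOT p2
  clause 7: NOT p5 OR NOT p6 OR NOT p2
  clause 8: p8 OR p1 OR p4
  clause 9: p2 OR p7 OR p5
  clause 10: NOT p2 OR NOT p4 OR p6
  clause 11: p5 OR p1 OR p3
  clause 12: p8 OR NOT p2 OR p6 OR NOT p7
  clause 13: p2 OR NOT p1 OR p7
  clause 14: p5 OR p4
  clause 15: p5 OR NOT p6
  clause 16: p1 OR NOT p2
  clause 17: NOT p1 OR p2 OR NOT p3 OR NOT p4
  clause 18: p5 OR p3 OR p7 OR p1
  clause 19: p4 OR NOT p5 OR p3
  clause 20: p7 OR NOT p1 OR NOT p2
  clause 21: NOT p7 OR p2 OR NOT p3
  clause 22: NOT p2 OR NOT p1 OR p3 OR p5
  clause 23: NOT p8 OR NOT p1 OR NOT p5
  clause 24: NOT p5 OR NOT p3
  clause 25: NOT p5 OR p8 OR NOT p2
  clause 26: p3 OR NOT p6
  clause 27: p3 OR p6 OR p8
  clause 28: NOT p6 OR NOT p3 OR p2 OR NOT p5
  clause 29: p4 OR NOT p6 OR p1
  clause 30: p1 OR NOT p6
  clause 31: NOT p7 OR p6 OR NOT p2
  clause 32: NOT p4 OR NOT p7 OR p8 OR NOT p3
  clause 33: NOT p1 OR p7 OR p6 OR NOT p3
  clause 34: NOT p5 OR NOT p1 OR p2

Suppose p2 = true.
The clause (p1) is unit, so p1 = true.
The clause (NOT p6) is unit, so p6 = false.
The clause (NOT p4) is unit, so p4 = false.
The clause (p7) is unit, so p7 = true.
But (NOT p7) is also a unit clause — contradiction.
So every satisfying assignment has p2 = False.

False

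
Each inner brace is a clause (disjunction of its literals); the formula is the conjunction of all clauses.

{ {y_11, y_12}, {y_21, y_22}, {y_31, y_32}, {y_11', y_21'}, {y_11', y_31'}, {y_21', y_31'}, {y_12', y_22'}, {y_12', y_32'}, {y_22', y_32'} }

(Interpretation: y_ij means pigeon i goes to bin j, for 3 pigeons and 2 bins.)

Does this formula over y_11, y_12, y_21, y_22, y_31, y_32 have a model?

Suppose y_11 = 1.
The clause (y_21') is unit, so y_21 = 0.
The clause (y_22) is unit, so y_22 = 1.
The clause (y_31') is unit, so y_31 = 0.
The clause (y_32) is unit, so y_32 = 1.
But (y_32') is also a unit clause — contradiction.
That branch fails; take y_11 = 0 instead.
The clause (y_12) is unit, so y_12 = 1.
The clause (y_22') is unit, so y_22 = 0.
The clause (y_21) is unit, so y_21 = 1.
The clause (y_31') is unit, so y_31 = 0.
The clause (y_32) is unit, so y_32 = 1.
But (y_32') is also a unit clause — contradiction.
Both values of y_11 lead to a conflict.
No assignment satisfies every clause.

Unsatisfiable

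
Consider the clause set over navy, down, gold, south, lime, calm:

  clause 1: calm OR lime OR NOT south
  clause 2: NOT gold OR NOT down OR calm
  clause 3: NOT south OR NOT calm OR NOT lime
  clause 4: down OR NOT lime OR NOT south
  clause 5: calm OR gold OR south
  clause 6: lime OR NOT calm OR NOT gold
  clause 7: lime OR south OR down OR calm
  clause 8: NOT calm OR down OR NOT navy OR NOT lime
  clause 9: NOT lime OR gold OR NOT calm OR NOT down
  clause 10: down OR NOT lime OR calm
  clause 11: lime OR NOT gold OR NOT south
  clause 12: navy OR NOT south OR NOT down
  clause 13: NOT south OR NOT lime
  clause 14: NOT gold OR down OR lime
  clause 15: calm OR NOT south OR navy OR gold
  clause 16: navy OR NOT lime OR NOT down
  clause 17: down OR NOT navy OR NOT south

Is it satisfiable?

Yes, satisfiable

Try south = false.
Try calm = true.
Try lime = false.
(NOT gold) alone gives gold = false.
No clause remains; navy, down are free.
A satisfying assignment: navy=false, down=false, gold=false, south=false, lime=false, calm=true.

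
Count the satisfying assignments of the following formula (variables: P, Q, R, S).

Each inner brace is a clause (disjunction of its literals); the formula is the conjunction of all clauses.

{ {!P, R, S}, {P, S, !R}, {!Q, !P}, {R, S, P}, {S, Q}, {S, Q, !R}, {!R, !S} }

3

There are 2^4 = 16 truth assignments over (P, Q, R, S).
Check each against the 7 clauses (columns in the order P, Q, R, S):
  F F F F  ✗ fails (R || S || P)
  F F F T  ✓ satisfies all
  F F T F  ✗ fails (P || S || !R)
  F F T T  ✗ fails (!R || !S)
  F T F F  ✗ fails (R || S || P)
  F T F T  ✓ satisfies all
  F T T F  ✗ fails (P || S || !R)
  F T T T  ✗ fails (!R || !S)
  T F F F  ✗ fails (!P || R || S)
  T F F T  ✓ satisfies all
  T F T F  ✗ fails (S || Q)
  T F T T  ✗ fails (!R || !S)
  T T F F  ✗ fails (!P || R || S)
  T T F T  ✗ fails (!Q || !P)
  T T T F  ✗ fails (!Q || !P)
  T T T T  ✗ fails (!Q || !P)
3 of the 16 rows are models.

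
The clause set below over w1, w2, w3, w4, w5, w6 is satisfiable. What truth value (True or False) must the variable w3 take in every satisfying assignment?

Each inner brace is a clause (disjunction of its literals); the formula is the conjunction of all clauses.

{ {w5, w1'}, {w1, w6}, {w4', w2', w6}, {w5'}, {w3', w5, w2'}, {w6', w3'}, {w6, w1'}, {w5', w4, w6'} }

False

Suppose w3 = 1.
Unit clause (w5') forces w5 = 0.
Unit clause (w1') forces w1 = 0.
Unit clause (w6) forces w6 = 1.
Now (w6') is unsatisfied and unit — conflict.
So every satisfying assignment has w3 = False.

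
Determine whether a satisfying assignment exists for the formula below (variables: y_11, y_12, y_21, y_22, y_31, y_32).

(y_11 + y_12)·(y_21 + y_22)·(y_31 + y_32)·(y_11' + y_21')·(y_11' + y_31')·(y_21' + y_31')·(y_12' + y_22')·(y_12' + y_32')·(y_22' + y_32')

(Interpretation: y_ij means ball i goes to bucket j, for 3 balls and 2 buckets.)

Branch on y_11: set y_11 = 1.
The clause (y_21') is unit, so y_21 = 0.
The clause (y_22) is unit, so y_22 = 1.
The clause (y_31') is unit, so y_31 = 0.
The clause (y_32) is unit, so y_32 = 1.
Now (y_32') is unsatisfied and unit — conflict.
That branch fails; take y_11 = 0 instead.
The clause (y_12) is unit, so y_12 = 1.
The clause (y_22') is unit, so y_22 = 0.
The clause (y_21) is unit, so y_21 = 1.
The clause (y_31') is unit, so y_31 = 0.
The clause (y_32) is unit, so y_32 = 1.
Now (y_32') is unsatisfied and unit — conflict.
Neither y_11 = 1 nor y_11 = 0 works.
No assignment satisfies every clause.

No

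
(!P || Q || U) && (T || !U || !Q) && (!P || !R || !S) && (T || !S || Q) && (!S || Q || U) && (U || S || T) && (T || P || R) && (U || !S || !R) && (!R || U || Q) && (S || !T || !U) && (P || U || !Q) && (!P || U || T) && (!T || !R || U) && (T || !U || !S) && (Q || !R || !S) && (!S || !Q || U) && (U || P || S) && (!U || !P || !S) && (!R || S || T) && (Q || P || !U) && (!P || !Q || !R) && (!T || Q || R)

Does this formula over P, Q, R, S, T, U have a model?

Case P = true:
Case Q = false:
From the singleton clause (U), U = true.
From the singleton clause (!S), S = false.
From the singleton clause (!T), T = false.
From the singleton clause (!R), R = false.
Every clause now holds.
A satisfying assignment: P ↦ true; Q ↦ false; R ↦ false; S ↦ false; T ↦ false; U ↦ true.

Yes, satisfiable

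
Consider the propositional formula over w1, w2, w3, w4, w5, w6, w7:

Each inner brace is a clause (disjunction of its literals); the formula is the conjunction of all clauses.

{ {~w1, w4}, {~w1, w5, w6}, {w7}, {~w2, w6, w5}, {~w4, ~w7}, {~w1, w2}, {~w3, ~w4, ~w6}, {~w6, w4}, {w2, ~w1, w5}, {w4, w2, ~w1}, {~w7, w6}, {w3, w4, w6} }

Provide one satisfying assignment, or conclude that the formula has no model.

UNSATISFIABLE

(w7) alone gives w7 = 1.
(~w4) alone gives w4 = 0.
(~w1) alone gives w1 = 0.
(~w6) alone gives w6 = 0.
That conflicts with the unit clause (w6).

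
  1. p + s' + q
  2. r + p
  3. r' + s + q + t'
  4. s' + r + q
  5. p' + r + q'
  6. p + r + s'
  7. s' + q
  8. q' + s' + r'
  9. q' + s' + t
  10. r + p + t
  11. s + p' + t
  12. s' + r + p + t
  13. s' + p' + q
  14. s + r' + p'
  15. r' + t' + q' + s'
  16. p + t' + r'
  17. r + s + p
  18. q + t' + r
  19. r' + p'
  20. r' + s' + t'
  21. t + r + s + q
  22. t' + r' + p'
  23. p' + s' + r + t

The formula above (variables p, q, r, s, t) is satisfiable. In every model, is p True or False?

False

Suppose p = 1.
From the singleton clause (r'), r = 0.
From the singleton clause (q'), q = 0.
From the singleton clause (s'), s = 0.
From the singleton clause (t), t = 1.
Now (t') is unsatisfied and unit — conflict.
So every satisfying assignment has p = False.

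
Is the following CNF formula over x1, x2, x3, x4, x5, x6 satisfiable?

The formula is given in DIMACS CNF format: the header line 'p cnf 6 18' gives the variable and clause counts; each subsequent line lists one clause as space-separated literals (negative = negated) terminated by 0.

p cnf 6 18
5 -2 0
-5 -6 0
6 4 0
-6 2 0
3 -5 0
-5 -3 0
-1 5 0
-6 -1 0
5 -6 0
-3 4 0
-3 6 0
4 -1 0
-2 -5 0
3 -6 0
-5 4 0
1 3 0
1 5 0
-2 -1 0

Branch on x5: set x5 = True.
From the singleton clause (¬x6), x6 = False.
From the singleton clause (x4), x4 = True.
From the singleton clause (x3), x3 = True.
That conflicts with the unit clause (¬x3).
That branch fails; take x5 = False instead.
From the singleton clause (¬x2), x2 = False.
From the singleton clause (¬x6), x6 = False.
From the singleton clause (x4), x4 = True.
From the singleton clause (¬x1), x1 = False.
That conflicts with the unit clause (x1).
Neither x5 = True nor x5 = False works.
No assignment satisfies every clause.

No, unsatisfiable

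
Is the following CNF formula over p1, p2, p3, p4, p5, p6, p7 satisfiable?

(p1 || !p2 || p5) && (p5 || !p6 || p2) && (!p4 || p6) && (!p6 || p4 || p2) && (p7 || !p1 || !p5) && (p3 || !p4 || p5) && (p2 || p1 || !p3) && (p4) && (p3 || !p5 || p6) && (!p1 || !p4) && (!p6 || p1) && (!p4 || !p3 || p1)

From the singleton clause (p4), p4 = true.
From the singleton clause (p6), p6 = true.
From the singleton clause (!p1), p1 = false.
That conflicts with the unit clause (p1).
No assignment satisfies every clause.

Unsatisfiable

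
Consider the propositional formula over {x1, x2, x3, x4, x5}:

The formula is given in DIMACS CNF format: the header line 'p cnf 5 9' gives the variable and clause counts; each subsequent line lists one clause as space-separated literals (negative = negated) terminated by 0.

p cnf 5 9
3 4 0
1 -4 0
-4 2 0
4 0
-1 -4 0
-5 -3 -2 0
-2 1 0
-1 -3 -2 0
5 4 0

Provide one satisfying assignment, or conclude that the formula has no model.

UNSATISFIABLE

The clause (x4) is unit, so x4 = True.
The clause (x1) is unit, so x1 = True.
But (¬x1) is also a unit clause — contradiction.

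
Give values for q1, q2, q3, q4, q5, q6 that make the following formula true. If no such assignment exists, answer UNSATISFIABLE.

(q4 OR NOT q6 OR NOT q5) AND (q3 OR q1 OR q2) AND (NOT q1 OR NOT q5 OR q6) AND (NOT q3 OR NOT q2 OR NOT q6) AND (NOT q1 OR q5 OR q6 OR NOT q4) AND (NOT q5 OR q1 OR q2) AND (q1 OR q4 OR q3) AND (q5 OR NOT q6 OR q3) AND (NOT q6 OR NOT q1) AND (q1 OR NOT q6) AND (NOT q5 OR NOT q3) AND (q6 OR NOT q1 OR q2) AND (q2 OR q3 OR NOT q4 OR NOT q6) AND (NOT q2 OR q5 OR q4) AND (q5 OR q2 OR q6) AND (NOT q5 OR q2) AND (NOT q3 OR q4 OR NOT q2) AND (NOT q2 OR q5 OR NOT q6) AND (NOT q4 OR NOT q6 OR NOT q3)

Suppose q6 = false.
Suppose q1 = false.
Suppose q3 = false.
The clause (q2) is unit, so q2 = true.
The clause (q4) is unit, so q4 = true.
Every clause is now satisfied; q5 is unconstrained.

q1=false,  q2=true,  q3=false,  q4=true,  q5=false,  q6=false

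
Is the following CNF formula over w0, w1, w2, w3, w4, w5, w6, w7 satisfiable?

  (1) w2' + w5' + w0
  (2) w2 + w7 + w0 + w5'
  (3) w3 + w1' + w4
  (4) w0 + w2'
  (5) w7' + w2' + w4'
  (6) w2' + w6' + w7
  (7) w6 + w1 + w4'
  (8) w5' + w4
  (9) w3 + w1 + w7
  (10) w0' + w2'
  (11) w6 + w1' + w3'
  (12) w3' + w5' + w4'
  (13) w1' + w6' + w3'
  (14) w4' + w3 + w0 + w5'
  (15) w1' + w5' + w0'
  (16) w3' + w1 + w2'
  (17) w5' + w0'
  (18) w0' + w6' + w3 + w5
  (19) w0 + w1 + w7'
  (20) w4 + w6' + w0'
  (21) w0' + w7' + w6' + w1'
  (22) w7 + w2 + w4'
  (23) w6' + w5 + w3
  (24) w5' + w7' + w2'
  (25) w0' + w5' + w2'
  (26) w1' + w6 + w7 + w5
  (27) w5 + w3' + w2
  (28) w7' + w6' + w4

Branch on w0: set w0 = 1.
(w2') alone gives w2 = 0.
(w5') alone gives w5 = 0.
(w3') alone gives w3 = 0.
(w6') alone gives w6 = 0.
Branch on w1: set w1 = 1.
(w4) alone gives w4 = 1.
(w7) alone gives w7 = 1.
All clauses are satisfied.
A satisfying assignment: w0 ↦ 1; w1 ↦ 1; w2 ↦ 0; w3 ↦ 0; w4 ↦ 1; w5 ↦ 0; w6 ↦ 0; w7 ↦ 1.

Satisfiable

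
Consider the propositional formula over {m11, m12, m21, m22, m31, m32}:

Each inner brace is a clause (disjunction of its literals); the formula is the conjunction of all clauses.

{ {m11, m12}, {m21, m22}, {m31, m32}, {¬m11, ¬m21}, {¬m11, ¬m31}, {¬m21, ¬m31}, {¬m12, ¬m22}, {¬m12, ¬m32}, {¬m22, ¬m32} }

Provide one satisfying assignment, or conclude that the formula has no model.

UNSATISFIABLE

Branch on m11: set m11 = True.
Unit clause (¬m21) forces m21 = False.
Unit clause (m22) forces m22 = True.
Unit clause (¬m31) forces m31 = False.
Unit clause (m32) forces m32 = True.
But (¬m32) is also a unit clause — contradiction.
Backtrack on m11: now try m11 = False.
Unit clause (m12) forces m12 = True.
Unit clause (¬m22) forces m22 = False.
Unit clause (m21) forces m21 = True.
Unit clause (¬m31) forces m31 = False.
Unit clause (m32) forces m32 = True.
But (¬m32) is also a unit clause — contradiction.
Neither m11 = True nor m11 = False works.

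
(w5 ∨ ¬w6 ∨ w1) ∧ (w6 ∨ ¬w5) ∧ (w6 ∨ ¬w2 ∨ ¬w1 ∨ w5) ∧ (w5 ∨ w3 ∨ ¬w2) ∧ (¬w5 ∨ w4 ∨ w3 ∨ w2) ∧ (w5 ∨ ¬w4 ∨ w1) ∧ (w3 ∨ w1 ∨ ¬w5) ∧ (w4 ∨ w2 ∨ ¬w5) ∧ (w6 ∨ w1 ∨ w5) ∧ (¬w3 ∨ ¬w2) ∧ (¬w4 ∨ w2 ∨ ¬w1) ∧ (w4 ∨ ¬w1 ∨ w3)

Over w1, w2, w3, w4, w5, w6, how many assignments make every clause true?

4

There are 2^6 = 64 truth assignments over (w1, w2, w3, w4, w5, w6).
Split on w6. With w6 = True, the clauses containing w6 are satisfied and ¬w6 drops from the rest; 3 of the 2^5 = 32 assignments to the other variables satisfy what remains.
With w6 = False, by the same count on the reduced clause set, 1 assignment works.
(One model: w1=F, w2=F, w3=T, w4=T, w5=T, w6=T.)
Total: 3 + 1 = 4.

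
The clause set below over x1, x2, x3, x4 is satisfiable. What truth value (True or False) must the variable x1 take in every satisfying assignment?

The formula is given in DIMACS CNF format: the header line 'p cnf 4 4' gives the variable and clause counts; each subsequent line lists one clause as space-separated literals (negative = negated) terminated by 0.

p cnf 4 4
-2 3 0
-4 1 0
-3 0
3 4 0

Suppose x1 = False.
(¬x4) alone gives x4 = False.
(¬x3) alone gives x3 = False.
But (x3) is also a unit clause — contradiction.
So every satisfying assignment has x1 = True.

True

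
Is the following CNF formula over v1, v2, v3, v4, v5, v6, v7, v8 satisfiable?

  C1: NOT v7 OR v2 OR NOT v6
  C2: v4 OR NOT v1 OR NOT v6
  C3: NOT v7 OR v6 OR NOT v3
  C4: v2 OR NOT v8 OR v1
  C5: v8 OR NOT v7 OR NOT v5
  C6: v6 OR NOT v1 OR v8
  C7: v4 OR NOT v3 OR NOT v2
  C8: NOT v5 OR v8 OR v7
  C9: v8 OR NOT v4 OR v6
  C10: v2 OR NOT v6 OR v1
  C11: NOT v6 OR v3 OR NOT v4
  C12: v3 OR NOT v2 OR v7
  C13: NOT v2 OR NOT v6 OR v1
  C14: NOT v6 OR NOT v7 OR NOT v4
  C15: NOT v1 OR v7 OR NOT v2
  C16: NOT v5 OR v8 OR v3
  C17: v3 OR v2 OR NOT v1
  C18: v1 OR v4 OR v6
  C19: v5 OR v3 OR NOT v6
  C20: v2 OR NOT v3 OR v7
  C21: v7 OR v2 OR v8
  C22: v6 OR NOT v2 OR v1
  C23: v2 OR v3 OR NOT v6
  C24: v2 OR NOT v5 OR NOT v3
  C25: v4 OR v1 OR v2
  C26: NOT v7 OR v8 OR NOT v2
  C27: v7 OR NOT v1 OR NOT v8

Case v7 = true:
Case v2 = true:
The clause (v8) is unit, so v8 = true.
Case v6 = false:
The clause (NOT v3) is unit, so v3 = false.
The clause (v1) is unit, so v1 = true.
All clauses hold; v4, v5 can take either value.
A satisfying assignment: v1=true, v2=true, v3=false, v4=false, v5=true, v6=false, v7=true, v8=true.

Yes, satisfiable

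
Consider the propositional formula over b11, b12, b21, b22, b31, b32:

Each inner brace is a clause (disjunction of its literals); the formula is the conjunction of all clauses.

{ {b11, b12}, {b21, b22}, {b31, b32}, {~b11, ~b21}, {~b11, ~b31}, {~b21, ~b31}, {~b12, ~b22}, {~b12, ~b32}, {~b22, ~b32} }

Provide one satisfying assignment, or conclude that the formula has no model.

UNSATISFIABLE

Branch on b11: set b11 = 1.
The clause (~b21) is unit, so b21 = 0.
The clause (b22) is unit, so b22 = 1.
The clause (~b31) is unit, so b31 = 0.
The clause (b32) is unit, so b32 = 1.
But (~b32) is also a unit clause — contradiction.
Undo b11 and try b11 = 0.
The clause (b12) is unit, so b12 = 1.
The clause (~b22) is unit, so b22 = 0.
The clause (b21) is unit, so b21 = 1.
The clause (~b31) is unit, so b31 = 0.
The clause (b32) is unit, so b32 = 1.
But (~b32) is also a unit clause — contradiction.
Either choice for b11 ends in contradiction.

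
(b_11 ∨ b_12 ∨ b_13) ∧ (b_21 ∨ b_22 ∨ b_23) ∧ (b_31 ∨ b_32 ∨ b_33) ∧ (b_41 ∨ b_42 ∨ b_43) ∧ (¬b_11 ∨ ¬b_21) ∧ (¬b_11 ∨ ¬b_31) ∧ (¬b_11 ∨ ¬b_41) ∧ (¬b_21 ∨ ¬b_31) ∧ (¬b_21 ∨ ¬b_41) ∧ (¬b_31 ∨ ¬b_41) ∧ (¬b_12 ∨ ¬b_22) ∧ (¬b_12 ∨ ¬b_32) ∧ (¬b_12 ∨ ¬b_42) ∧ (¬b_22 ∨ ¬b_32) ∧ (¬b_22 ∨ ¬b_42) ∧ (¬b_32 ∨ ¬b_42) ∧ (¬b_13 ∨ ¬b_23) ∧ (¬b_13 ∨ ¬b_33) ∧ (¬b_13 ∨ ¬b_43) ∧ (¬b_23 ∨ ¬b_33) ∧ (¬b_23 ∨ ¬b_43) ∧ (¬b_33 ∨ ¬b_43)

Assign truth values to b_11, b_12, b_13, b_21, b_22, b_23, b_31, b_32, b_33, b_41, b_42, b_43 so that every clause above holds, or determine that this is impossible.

Branch on b_11: set b_11 = False.
Branch on b_12: set b_12 = True.
Unit clause (¬b_22) forces b_22 = False.
Unit clause (¬b_32) forces b_32 = False.
Unit clause (¬b_42) forces b_42 = False.
Branch on b_21: set b_21 = True.
Unit clause (¬b_31) forces b_31 = False.
Unit clause (b_33) forces b_33 = True.
Unit clause (¬b_41) forces b_41 = False.
Unit clause (b_43) forces b_43 = True.
That conflicts with the unit clause (¬b_43).
So b_21 must be the other value — set b_21 = False.
Unit clause (b_23) forces b_23 = True.
Unit clause (¬b_13) forces b_13 = False.
Unit clause (¬b_33) forces b_33 = False.
Unit clause (b_31) forces b_31 = True.
Unit clause (¬b_41) forces b_41 = False.
Unit clause (b_43) forces b_43 = True.
That conflicts with the unit clause (¬b_43).
Either choice for b_21 ends in contradiction.
So b_12 must be the other value — set b_12 = False.
Unit clause (b_13) forces b_13 = True.
Unit clause (¬b_23) forces b_23 = False.
Unit clause (¬b_33) forces b_33 = False.
Unit clause (¬b_43) forces b_43 = False.
Branch on b_21: set b_21 = True.
Unit clause (¬b_31) forces b_31 = False.
Unit clause (b_32) forces b_32 = True.
Unit clause (¬b_41) forces b_41 = False.
Unit clause (b_42) forces b_42 = True.
That conflicts with the unit clause (¬b_42).
So b_21 must be the other value — set b_21 = False.
Unit clause (b_22) forces b_22 = True.
Unit clause (¬b_32) forces b_32 = False.
Unit clause (b_31) forces b_31 = True.
Unit clause (¬b_41) forces b_41 = False.
Unit clause (b_42) forces b_42 = True.
That conflicts with the unit clause (¬b_42).
Either choice for b_21 ends in contradiction.
Either choice for b_12 ends in contradiction.
So b_11 must be the other value — set b_11 = True.
Unit clause (¬b_21) forces b_21 = False.
Unit clause (¬b_31) forces b_31 = False.
Unit clause (¬b_41) forces b_41 = False.
Branch on b_22: set b_22 = True.
Unit clause (¬b_12) forces b_12 = False.
Unit clause (¬b_32) forces b_32 = False.
Unit clause (b_33) forces b_33 = True.
Unit clause (¬b_42) forces b_42 = False.
Unit clause (b_43) forces b_43 = True.
That conflicts with the unit clause (¬b_43).
So b_22 must be the other value — set b_22 = False.
Unit clause (b_23) forces b_23 = True.
Unit clause (¬b_13) forces b_13 = False.
Unit clause (¬b_33) forces b_33 = False.
Unit clause (b_32) forces b_32 = True.
Unit clause (¬b_12) forces b_12 = False.
Unit clause (¬b_42) forces b_42 = False.
Unit clause (b_43) forces b_43 = True.
That conflicts with the unit clause (¬b_43).
Either choice for b_22 ends in contradiction.
Either choice for b_11 ends in contradiction.

UNSATISFIABLE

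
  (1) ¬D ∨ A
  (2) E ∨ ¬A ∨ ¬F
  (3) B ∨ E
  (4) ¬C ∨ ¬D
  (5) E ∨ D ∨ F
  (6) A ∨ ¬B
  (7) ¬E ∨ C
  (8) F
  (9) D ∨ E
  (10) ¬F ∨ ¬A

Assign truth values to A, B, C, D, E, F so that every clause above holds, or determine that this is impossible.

A: False,  B: False,  C: True,  D: False,  E: True,  F: True

(F) alone gives F = True.
(¬A) alone gives A = False.
(¬D) alone gives D = False.
(¬B) alone gives B = False.
(E) alone gives E = True.
(C) alone gives C = True.
This assignment satisfies each clause.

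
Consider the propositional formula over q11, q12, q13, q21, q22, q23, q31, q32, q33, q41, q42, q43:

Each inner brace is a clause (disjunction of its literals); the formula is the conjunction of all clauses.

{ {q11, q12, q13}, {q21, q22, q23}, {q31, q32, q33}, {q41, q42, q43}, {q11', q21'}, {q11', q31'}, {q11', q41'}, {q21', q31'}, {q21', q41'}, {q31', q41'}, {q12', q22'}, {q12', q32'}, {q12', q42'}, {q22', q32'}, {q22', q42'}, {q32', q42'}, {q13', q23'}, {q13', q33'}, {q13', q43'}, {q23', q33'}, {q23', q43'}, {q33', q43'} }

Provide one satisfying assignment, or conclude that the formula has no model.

Branch on q11: set q11 = 0.
Branch on q12: set q12 = 1.
The clause (q22') is unit, so q22 = 0.
The clause (q32') is unit, so q32 = 0.
The clause (q42') is unit, so q42 = 0.
Branch on q21: set q21 = 1.
The clause (q31') is unit, so q31 = 0.
The clause (q33) is unit, so q33 = 1.
The clause (q41') is unit, so q41 = 0.
The clause (q43) is unit, so q43 = 1.
That conflicts with the unit clause (q43').
Undo q21 and try q21 = 0.
The clause (q23) is unit, so q23 = 1.
The clause (q13') is unit, so q13 = 0.
The clause (q33') is unit, so q33 = 0.
The clause (q31) is unit, so q31 = 1.
The clause (q41') is unit, so q41 = 0.
The clause (q43) is unit, so q43 = 1.
That conflicts with the unit clause (q43').
Neither q21 = 1 nor q21 = 0 works.
Undo q12 and try q12 = 0.
The clause (q13) is unit, so q13 = 1.
The clause (q23') is unit, so q23 = 0.
The clause (q33') is unit, so q33 = 0.
The clause (q43') is unit, so q43 = 0.
Branch on q21: set q21 = 1.
The clause (q31') is unit, so q31 = 0.
The clause (q32) is unit, so q32 = 1.
The clause (q41') is unit, so q41 = 0.
The clause (q42) is unit, so q42 = 1.
That conflicts with the unit clause (q42').
Undo q21 and try q21 = 0.
The clause (q22) is unit, so q22 = 1.
The clause (q32') is unit, so q32 = 0.
The clause (q31) is unit, so q31 = 1.
The clause (q41') is unit, so q41 = 0.
The clause (q42) is unit, so q42 = 1.
That conflicts with the unit clause (q42').
Neither q21 = 1 nor q21 = 0 works.
Neither q12 = 1 nor q12 = 0 works.
Undo q11 and try q11 = 1.
The clause (q21') is unit, so q21 = 0.
The clause (q31') is unit, so q31 = 0.
The clause (q41') is unit, so q41 = 0.
Branch on q22: set q22 = 1.
The clause (q12') is unit, so q12 = 0.
The clause (q32') is unit, so q32 = 0.
The clause (q33) is unit, so q33 = 1.
The clause (q42') is unit, so q42 = 0.
The clause (q43) is unit, so q43 = 1.
That conflicts with the unit clause (q43').
Undo q22 and try q22 = 0.
The clause (q23) is unit, so q23 = 1.
The clause (q13') is unit, so q13 = 0.
The clause (q33') is unit, so q33 = 0.
The clause (q32) is unit, so q32 = 1.
The clause (q12') is unit, so q12 = 0.
The clause (q42') is unit, so q42 = 0.
The clause (q43) is unit, so q43 = 1.
That conflicts with the unit clause (q43').
Neither q22 = 1 nor q22 = 0 works.
Neither q11 = 1 nor q11 = 0 works.

UNSATISFIABLE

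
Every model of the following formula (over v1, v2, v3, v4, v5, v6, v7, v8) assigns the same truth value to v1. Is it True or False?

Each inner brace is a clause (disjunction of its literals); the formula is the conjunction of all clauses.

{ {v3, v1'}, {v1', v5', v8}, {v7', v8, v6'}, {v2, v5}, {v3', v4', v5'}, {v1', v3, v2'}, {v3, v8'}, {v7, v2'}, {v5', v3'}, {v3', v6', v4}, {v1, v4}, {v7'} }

Suppose v1 = 1.
(v3) alone gives v3 = 1.
(v5') alone gives v5 = 0.
(v2) alone gives v2 = 1.
(v7) alone gives v7 = 1.
That conflicts with the unit clause (v7').
So every satisfying assignment has v1 = False.

False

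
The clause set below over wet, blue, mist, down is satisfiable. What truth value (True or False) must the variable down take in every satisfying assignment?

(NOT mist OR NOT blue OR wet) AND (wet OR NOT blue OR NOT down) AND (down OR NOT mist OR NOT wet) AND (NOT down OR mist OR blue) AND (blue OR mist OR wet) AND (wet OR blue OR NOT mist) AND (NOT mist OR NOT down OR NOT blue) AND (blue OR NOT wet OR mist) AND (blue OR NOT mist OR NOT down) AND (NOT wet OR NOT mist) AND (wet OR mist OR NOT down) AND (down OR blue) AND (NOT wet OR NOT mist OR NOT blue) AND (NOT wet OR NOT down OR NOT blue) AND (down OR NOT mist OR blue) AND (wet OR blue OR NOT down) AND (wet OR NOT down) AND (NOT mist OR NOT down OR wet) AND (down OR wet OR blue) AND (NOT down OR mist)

Suppose down = true.
Unit clause (wet) forces wet = true.
Unit clause (NOT mist) forces mist = false.
That conflicts with the unit clause (mist).
So every satisfying assignment has down = False.

False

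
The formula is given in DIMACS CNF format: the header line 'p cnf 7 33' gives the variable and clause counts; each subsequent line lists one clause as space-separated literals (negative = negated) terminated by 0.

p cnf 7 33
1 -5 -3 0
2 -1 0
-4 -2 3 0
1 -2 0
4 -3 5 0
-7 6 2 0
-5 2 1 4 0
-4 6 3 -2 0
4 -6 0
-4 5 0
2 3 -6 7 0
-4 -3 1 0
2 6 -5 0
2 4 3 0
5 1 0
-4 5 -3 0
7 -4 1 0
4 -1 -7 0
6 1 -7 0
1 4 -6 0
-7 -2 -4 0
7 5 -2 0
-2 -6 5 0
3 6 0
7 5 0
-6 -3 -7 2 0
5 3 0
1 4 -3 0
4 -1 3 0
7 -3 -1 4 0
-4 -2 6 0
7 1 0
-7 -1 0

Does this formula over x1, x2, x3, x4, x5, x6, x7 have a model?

Suppose x2 = True.
The clause (x1) is unit, so x1 = True.
The clause (¬x7) is unit, so x7 = False.
The clause (x5) is unit, so x5 = True.
Suppose x4 = True.
The clause (x3) is unit, so x3 = True.
The clause (x6) is unit, so x6 = True.
This assignment satisfies each clause.
A satisfying assignment: x1: True, x2: True, x3: True, x4: True, x5: True, x6: True, x7: False.

Satisfiable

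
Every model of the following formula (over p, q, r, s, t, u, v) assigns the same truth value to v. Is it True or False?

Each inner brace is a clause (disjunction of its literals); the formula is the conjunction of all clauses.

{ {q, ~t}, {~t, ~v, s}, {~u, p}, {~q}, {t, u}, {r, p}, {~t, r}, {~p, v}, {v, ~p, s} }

Suppose v = 0.
Unit clause (~q) forces q = 0.
Unit clause (~t) forces t = 0.
Unit clause (u) forces u = 1.
Unit clause (p) forces p = 1.
Now (~p) is unsatisfied and unit — conflict.
So every satisfying assignment has v = True.

True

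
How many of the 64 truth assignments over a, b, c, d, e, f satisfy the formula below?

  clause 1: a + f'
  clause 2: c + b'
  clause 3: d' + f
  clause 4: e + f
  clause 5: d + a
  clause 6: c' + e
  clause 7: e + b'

There are 2^6 = 64 truth assignments over (a, b, c, d, e, f).
Split on d. With d = 1, the clauses containing d are satisfied and d' drops from the rest; 4 of the 2^5 = 32 assignments to the other variables satisfy what remains.
With d = 0, by the same count on the reduced clause set, 7 assignments work.
(One model: a=T, b=F, c=F, d=F, e=F, f=T.)
Total: 4 + 7 = 11.

11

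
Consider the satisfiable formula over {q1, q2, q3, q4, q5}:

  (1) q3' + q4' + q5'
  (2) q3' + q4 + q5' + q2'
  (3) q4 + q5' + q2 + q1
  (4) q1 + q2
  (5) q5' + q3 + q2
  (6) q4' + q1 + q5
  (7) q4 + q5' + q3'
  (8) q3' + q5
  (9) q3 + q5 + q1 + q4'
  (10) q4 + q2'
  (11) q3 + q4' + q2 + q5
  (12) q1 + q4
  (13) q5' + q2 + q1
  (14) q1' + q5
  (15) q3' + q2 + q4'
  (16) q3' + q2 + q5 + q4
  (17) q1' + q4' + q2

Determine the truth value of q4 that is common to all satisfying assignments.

True

Suppose q4 = 0.
(q2') alone gives q2 = 0.
(q1) alone gives q1 = 1.
(q5) alone gives q5 = 1.
(q3) alone gives q3 = 1.
But (q3') is also a unit clause — contradiction.
So every satisfying assignment has q4 = True.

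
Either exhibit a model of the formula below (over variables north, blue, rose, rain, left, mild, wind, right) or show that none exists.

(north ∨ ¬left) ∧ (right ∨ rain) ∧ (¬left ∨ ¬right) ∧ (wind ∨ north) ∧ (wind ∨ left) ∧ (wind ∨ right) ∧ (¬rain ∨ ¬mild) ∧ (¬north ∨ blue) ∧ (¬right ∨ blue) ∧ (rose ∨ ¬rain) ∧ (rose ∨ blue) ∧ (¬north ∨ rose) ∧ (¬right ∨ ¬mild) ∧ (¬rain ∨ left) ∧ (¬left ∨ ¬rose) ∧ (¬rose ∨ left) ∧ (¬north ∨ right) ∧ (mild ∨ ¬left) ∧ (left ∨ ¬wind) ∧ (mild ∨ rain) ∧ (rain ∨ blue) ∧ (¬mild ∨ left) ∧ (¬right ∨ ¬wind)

UNSATISFIABLE

Suppose north = True.
(blue) alone gives blue = True.
(rose) alone gives rose = True.
(¬left) alone gives left = False.
Now (left) is unsatisfied and unit — conflict.
Backtrack on north: now try north = False.
(¬left) alone gives left = False.
(wind) alone gives wind = True.
Now (¬wind) is unsatisfied and unit — conflict.
Neither north = True nor north = False works.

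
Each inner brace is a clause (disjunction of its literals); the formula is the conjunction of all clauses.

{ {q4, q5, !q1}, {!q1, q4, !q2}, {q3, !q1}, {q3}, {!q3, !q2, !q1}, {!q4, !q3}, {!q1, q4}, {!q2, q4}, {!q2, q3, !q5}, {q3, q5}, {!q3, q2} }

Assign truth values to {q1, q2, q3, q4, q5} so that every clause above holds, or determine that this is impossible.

UNSATISFIABLE

Unit clause (q3) forces q3 = true.
Unit clause (!q4) forces q4 = false.
Unit clause (!q1) forces q1 = false.
Unit clause (!q2) forces q2 = false.
But (q2) is also a unit clause — contradiction.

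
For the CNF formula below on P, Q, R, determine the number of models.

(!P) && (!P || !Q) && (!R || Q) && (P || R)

1

There are 2^3 = 8 truth assignments over (P, Q, R).
Split on P. With P = true, the clauses containing P are satisfied and !P drops from the rest; 0 of the 2^2 = 4 assignments to the other variables satisfy what remains.
With P = false, by the same count on the reduced clause set, 1 assignment works.
(One model: P=F, Q=T, R=T.)
Total: 0 + 1 = 1.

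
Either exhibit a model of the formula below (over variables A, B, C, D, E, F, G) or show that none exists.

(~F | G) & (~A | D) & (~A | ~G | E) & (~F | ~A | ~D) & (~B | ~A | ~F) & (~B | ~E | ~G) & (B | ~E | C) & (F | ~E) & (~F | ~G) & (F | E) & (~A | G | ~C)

Try F = 0.
From the singleton clause (~E), E = 0.
Now (E) is unsatisfied and unit — conflict.
So F must be the other value — set F = 1.
From the singleton clause (G), G = 1.
Now (~G) is unsatisfied and unit — conflict.
Both values of F lead to a conflict.

UNSATISFIABLE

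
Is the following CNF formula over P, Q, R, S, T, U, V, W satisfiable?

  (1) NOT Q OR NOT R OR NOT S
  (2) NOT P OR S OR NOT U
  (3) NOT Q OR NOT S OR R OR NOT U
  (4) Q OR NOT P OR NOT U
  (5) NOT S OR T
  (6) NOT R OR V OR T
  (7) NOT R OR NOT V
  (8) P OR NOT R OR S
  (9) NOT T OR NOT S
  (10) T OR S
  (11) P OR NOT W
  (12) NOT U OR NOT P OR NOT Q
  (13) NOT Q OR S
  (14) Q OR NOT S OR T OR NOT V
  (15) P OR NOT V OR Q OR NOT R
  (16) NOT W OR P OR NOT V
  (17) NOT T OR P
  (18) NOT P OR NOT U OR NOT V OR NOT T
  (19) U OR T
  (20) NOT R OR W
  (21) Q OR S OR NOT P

Case S = false:
(T) alone gives T = true.
(NOT Q) alone gives Q = false.
(P) alone gives P = true.
But (NOT P) is also a unit clause — contradiction.
That branch fails; take S = true instead.
(T) alone gives T = true.
But (NOT T) is also a unit clause — contradiction.
Both values of S lead to a conflict.
No assignment satisfies every clause.

No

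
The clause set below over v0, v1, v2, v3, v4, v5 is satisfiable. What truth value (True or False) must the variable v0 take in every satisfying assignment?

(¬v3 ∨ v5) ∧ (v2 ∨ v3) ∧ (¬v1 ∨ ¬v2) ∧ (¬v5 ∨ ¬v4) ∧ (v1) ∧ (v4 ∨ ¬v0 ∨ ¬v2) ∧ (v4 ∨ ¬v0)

Suppose v0 = True.
From the singleton clause (v1), v1 = True.
From the singleton clause (¬v2), v2 = False.
From the singleton clause (v3), v3 = True.
From the singleton clause (v5), v5 = True.
From the singleton clause (¬v4), v4 = False.
Now (v4) is unsatisfied and unit — conflict.
So every satisfying assignment has v0 = False.

False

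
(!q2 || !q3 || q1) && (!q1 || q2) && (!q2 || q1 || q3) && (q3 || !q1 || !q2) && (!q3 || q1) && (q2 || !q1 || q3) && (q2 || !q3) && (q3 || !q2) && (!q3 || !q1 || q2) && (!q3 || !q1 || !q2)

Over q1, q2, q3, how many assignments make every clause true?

There are 2^3 = 8 truth assignments over (q1, q2, q3).
Split on q1. With q1 = true, the clauses containing q1 are satisfied and !q1 drops from the rest; 0 of the 2^2 = 4 assignments to the other variables satisfy what remains.
With q1 = false, by the same count on the reduced clause set, 1 assignment works.
Total: 0 + 1 = 1.

1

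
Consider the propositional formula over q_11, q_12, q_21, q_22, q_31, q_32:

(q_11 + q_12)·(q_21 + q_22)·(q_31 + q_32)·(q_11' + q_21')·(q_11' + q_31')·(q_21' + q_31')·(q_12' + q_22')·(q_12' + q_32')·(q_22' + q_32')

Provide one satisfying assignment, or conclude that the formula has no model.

UNSATISFIABLE

Suppose q_11 = 1.
(q_21') alone gives q_21 = 0.
(q_22) alone gives q_22 = 1.
(q_31') alone gives q_31 = 0.
(q_32) alone gives q_32 = 1.
But (q_32') is also a unit clause — contradiction.
So q_11 must be the other value — set q_11 = 0.
(q_12) alone gives q_12 = 1.
(q_22') alone gives q_22 = 0.
(q_21) alone gives q_21 = 1.
(q_31') alone gives q_31 = 0.
(q_32) alone gives q_32 = 1.
But (q_32') is also a unit clause — contradiction.
Either choice for q_11 ends in contradiction.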